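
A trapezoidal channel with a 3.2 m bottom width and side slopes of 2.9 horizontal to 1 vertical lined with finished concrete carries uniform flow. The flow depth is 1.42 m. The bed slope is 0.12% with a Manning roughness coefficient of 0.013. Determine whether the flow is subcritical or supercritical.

subcritical

With bottom width b = 3.2 m and side slope z = 2.9: A = (b + zy)y = (3.2 + 2.9×1.42)×1.42 = 10.39 m²; P = b + 2y√(1+z²) = 3.2 + 2×1.42×3.068 = 11.91 m.
Hydraulic radius R = A/P = 10.39/11.91 = 0.8724 m.
V = (1/n) R^(2/3) √S = (1/0.013) × 0.8724^(2/3) × √0.0012 = 2.433 m/s. Hydraulic depth D_h = A/T = 10.39/11.44 = 0.9087 m.
Froude number Fr = V/√(g·D_h) = 2.433/√(9.81×0.9087) = 0.815, which is less than 1, so the flow is subcritical.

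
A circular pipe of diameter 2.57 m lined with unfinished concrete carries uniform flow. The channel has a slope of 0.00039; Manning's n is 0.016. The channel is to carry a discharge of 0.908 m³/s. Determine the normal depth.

y_n = 0.76 m

Manning's equation rearranged: A R^(2/3) = nQ / (1·√S) = 0.016 × 0.908 / (√0.00039) = 0.7357.
Trying y = 0.846 m: A R^(2/3) = 0.9041 — over.
Trying y = 0.65 m: A R^(2/3) = 0.5414 — short.
Trying y = 0.76 m: A R^(2/3) = 0.7356 — ≈ 0.7357.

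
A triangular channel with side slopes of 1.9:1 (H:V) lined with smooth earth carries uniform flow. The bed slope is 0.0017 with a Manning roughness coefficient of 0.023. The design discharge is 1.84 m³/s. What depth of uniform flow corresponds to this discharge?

y_n = 0.973 m

Manning's equation rearranged: A R^(2/3) = nQ / (1·√S) = 0.023 × 1.84 / (√0.0017) = 1.026.
Trying y = 1.05 m: A R^(2/3) = 1.257 — over.
Trying y = 0.973 m: A R^(2/3) = 1.026 — ≈ 1.026.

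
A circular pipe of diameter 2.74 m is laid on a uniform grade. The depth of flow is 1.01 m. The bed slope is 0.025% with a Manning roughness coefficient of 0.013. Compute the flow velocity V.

For a circular section of diameter D = 2.74 m at depth y = 1.01 m, the central angle is θ = 2 arccos(1 − 2y/D) = 2.61 rad. Then A = (D²/8)(θ − sin θ) = 1.973 m² and P = Dθ/2 = 3.575 m.
Hydraulic radius R = A/P = 1.973/3.575 = 0.5519 m.
From Manning's equation, V = (1/n) R^(2/3) S^(1/2) = (1/0.013) × 0.5519^(2/3) × 0.00025^(1/2) = 0.818 m/s.

V = 0.818 m/s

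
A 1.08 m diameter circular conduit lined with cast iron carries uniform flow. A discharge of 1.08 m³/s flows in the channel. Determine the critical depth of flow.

At critical depth, Q² T / (g A³) = 1, i.e. A³/T = Q²/g = 1.08²/9.81 = 0.1189.
Trying y = 0.739 m: A³/T = 0.2969 — high.
Trying y = 0.506 m: A³/T = 0.0694 — low.
Trying y = 0.583 m: A³/T = 0.1192 — ≈ 0.1189.

y_c = 0.583 m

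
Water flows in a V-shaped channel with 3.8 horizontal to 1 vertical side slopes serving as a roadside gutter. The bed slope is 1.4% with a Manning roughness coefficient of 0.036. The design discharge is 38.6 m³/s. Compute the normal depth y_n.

y_n = 1.83 m

Manning's equation rearranged: A R^(2/3) = nQ / (1·√S) = 0.036 × 38.6 / (√0.014) = 11.74.
At y = 2.04 m: A R^(2/3) = 15.67 — high.
At y = 1.54 m: A R^(2/3) = 7.404 — low.
At y = 1.83 m: A R^(2/3) = 11.73 — ≈ 11.74.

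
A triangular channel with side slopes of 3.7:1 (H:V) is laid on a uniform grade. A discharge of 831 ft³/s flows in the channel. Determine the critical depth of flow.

y_c = 5 ft

At critical depth, Q² T / (g A³) = 1, i.e. A³/T = Q²/g = 831²/32.2 = 21450.
At y = 6.11 ft: A³/T = 58290 — over.
At y = 4.02 ft: A³/T = 7186 — short.
At y = 5 ft: A³/T = 21390 — matches.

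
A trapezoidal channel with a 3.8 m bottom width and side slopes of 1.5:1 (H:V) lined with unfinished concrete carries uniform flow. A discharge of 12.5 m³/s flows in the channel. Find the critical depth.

y_c = 0.91 m

At critical depth, Q² T / (g A³) = 1, i.e. A³/T = Q²/g = 12.5²/9.81 = 15.93.
Try y = 1.01 m: A³/T = 22.65 — high.
Try y = 0.761 m: A³/T = 8.742 — low.
Try y = 0.91 m: A³/T = 15.9 — ≈ 15.93.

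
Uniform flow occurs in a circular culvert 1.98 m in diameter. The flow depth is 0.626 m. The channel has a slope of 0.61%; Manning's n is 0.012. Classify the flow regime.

For a circular section of diameter D = 1.98 m at depth y = 0.626 m, the central angle is θ = 2 arccos(1 − 2y/D) = 2.389 rad. Then A = (D²/8)(θ − sin θ) = 0.8354 m² and P = Dθ/2 = 2.365 m.
Hydraulic radius R = A/P = 0.8354/2.365 = 0.3533 m.
V = (1/n) R^(2/3) √S = (1/0.012) × 0.3533^(2/3) × √0.0061 = 3.253 m/s. Hydraulic depth D_h = A/T = 0.8354/1.841 = 0.4537 m.
Froude number Fr = V/√(g·D_h) = 3.253/√(9.81×0.4537) = 1.54, which is greater than 1, so the flow is supercritical.

supercritical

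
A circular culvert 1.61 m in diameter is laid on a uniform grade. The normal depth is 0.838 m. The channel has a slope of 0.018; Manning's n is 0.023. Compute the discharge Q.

Q = 3.46 m³/s

For a circular section of diameter D = 1.61 m at depth y = 0.838 m, the central angle is θ = 2 arccos(1 − 2y/D) = 3.224 rad. Then A = (D²/8)(θ − sin θ) = 1.071 m² and P = Dθ/2 = 2.595 m.
Hydraulic radius R = A/P = 1.071/2.595 = 0.4127 m.
Manning's equation: Q = (1/n) A R^(2/3) S^(1/2) = (1/0.023) × 1.071 × 0.4127^(2/3) × 0.018^(1/2) = 3.46 m³/s.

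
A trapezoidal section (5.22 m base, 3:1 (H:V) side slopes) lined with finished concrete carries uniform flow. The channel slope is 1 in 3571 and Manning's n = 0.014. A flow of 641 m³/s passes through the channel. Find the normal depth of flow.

y_n = 7.6 m

Manning's equation rearranged: A R^(2/3) = nQ / (1·√S) = 0.014 × 641 / (√0.00028) = 536.3.
Try y = 8.39 m: A R^(2/3) = 682 — too large.
Try y = 5.21 m: A R^(2/3) = 218.1 — too small.
Try y = 7.6 m: A R^(2/3) = 536.3 — ≈ 536.3.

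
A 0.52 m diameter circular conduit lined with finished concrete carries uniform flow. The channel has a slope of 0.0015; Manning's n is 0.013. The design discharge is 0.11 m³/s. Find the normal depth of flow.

Manning's equation rearranged: A R^(2/3) = nQ / (1·√S) = 0.013 × 0.11 / (√0.0015) = 0.03692.
At y = 0.273 m: A R^(2/3) = 0.02958 — short.
At y = 0.314 m: A R^(2/3) = 0.03697 — close enough.

y_n = 0.314 m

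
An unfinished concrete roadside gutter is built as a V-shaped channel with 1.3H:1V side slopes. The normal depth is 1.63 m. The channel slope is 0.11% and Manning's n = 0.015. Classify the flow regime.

For a triangular section with side slope z = 1.3: A = zy² = 1.3×1.63² = 3.454 m²; P = 2y√(1+z²) = 2×1.63×1.64 = 5.347 m.
Hydraulic radius R = A/P = 3.454/5.347 = 0.646 m.
V = (1/n) R^(2/3) √S = (1/0.015) × 0.646^(2/3) × √0.0011 = 1.652 m/s. Hydraulic depth D_h = A/T = 3.454/4.238 = 0.815 m.
Froude number Fr = V/√(g·D_h) = 1.652/√(9.81×0.815) = 0.584, which is less than 1, so the flow is subcritical.

subcritical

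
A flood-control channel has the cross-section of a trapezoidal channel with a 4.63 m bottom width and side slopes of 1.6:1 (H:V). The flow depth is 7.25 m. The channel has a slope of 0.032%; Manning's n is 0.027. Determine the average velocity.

With bottom width b = 4.63 m and side slope z = 1.6: A = (b + zy)y = (4.63 + 1.6×7.25)×7.25 = 117.7 m²; P = b + 2y√(1+z²) = 4.63 + 2×7.25×1.887 = 31.99 m.
Hydraulic radius R = A/P = 117.7/31.99 = 3.678 m.
From Manning's equation, V = (1/n) R^(2/3) S^(1/2) = (1/0.027) × 3.678^(2/3) × 0.00032^(1/2) = 1.58 m/s.

V = 1.58 m/s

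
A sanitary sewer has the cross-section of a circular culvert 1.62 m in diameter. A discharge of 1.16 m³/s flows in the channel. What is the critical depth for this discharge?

At critical depth, Q² T / (g A³) = 1, i.e. A³/T = Q²/g = 1.16²/9.81 = 0.1372.
Try y = 0.407 m: A³/T = 0.04754 — too small.
Try y = 0.665 m: A³/T = 0.3176 — too large.
Try y = 0.535 m: A³/T = 0.1374 — ≈ 0.1372.

y_c = 0.535 m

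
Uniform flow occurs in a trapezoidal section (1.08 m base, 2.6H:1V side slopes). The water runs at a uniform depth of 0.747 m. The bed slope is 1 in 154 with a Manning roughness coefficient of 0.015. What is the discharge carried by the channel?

Q = 6.92 m³/s

With bottom width b = 1.08 m and side slope z = 2.6: A = (b + zy)y = (1.08 + 2.6×0.747)×0.747 = 2.258 m²; P = b + 2y√(1+z²) = 1.08 + 2×0.747×2.786 = 5.242 m.
Hydraulic radius R = A/P = 2.258/5.242 = 0.4307 m.
Manning's equation: Q = (1/n) A R^(2/3) S^(1/2) = (1/0.015) × 2.258 × 0.4307^(2/3) × 0.006494^(1/2) = 6.92 m³/s.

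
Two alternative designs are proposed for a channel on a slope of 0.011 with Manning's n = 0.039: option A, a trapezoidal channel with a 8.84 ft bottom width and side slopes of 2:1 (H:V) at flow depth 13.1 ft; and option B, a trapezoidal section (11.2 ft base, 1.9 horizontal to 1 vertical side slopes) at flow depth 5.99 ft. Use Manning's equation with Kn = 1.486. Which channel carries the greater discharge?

Channel A: With bottom width b = 8.84 ft and side slope z = 2: A = (b + zy)y = (8.84 + 2×13.1)×13.1 = 459 ft²; P = b + 2y√(1+z²) = 8.84 + 2×13.1×2.236 = 67.42 ft. Hydraulic radius R = A/P = 459/67.42 = 6.808 ft. Q_A = (1.486/0.039)·459·6.808^(2/3)·√0.011 = 6589 ft³/s.
Channel B: With bottom width b = 11.2 ft and side slope z = 1.9: A = (b + zy)y = (11.2 + 1.9×5.99)×5.99 = 135.3 ft²; P = b + 2y√(1+z²) = 11.2 + 2×5.99×2.147 = 36.92 ft. Hydraulic radius R = A/P = 135.3/36.92 = 3.663 ft. Q_B = (1.486/0.039)·135.3·3.663^(2/3)·√0.011 = 1285 ft³/s.
Q_A = 6589 ft³/s vs Q_B = 1285 ft³/s, so channel A carries more.

channel A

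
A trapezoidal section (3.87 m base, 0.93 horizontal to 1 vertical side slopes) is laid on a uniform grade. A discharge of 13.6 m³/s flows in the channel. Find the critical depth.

At critical depth, Q² T / (g A³) = 1, i.e. A³/T = Q²/g = 13.6²/9.81 = 18.85.
Try y = 1.19 m: A³/T = 34.14 — high.
Try y = 0.841 m: A³/T = 11.02 — low.
Try y = 0.993 m: A³/T = 18.86 — close enough.

y_c = 0.993 m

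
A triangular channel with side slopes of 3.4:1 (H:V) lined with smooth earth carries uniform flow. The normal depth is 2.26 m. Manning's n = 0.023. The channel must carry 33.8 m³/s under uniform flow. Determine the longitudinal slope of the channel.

For a triangular section with side slope z = 3.4: A = zy² = 3.4×2.26² = 17.37 m²; P = 2y√(1+z²) = 2×2.26×3.544 = 16.02 m.
Hydraulic radius R = A/P = 17.37/16.02 = 1.084 m.
From Manning's equation, S = [nQ / (1 A R^(2/3))]² = [0.023 × 33.8 / (1 × 17.37 × 1.084^(2/3))]² = 0.0018.

S = 0.0018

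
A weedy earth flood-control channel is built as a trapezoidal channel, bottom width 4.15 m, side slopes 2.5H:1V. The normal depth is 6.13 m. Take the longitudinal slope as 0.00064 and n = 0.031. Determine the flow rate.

Q = 212 m³/s

With bottom width b = 4.15 m and side slope z = 2.5: A = (b + zy)y = (4.15 + 2.5×6.13)×6.13 = 119.4 m²; P = b + 2y√(1+z²) = 4.15 + 2×6.13×2.693 = 37.16 m.
Hydraulic radius R = A/P = 119.4/37.16 = 3.213 m.
Manning's equation: Q = (1/n) A R^(2/3) S^(1/2) = (1/0.031) × 119.4 × 3.213^(2/3) × 0.00064^(1/2) = 212 m³/s.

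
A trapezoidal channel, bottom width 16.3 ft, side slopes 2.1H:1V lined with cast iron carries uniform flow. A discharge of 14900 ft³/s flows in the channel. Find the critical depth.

y_c = 16.5 ft

At critical depth, Q² T / (g A³) = 1, i.e. A³/T = Q²/g = 14900²/32.2 = 6895000.
At y = 18.1 ft: A³/T = 10290000 — over.
At y = 16.5 ft: A³/T = 6941000 — close enough.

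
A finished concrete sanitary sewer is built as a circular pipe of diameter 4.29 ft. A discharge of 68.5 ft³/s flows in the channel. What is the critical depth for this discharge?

y_c = 2.45 ft

At critical depth, Q² T / (g A³) = 1, i.e. A³/T = Q²/g = 68.5²/32.2 = 145.7.
At y = 2.87 ft: A³/T = 268.9 — too large.
At y = 2.17 ft: A³/T = 91.98 — too small.
At y = 2.45 ft: A³/T = 146.2 — matches.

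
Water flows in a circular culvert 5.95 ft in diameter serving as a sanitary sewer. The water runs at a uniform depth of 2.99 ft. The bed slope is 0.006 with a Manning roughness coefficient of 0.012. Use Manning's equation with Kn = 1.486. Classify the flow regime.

For a circular section of diameter D = 5.95 ft at depth y = 2.99 ft, the central angle is θ = 2 arccos(1 − 2y/D) = 3.152 rad. Then A = (D²/8)(θ − sin θ) = 13.99 ft² and P = Dθ/2 = 9.376 ft.
Hydraulic radius R = A/P = 13.99/9.376 = 1.492 ft.
V = (1.486/n) R^(2/3) √S = (1.486/0.012) × 1.492^(2/3) × √0.006 = 12.53 ft/s. Hydraulic depth D_h = A/T = 13.99/5.95 = 2.352 ft.
Froude number Fr = V/√(g·D_h) = 12.53/√(32.2×2.352) = 1.44, which is greater than 1, so the flow is supercritical.

supercritical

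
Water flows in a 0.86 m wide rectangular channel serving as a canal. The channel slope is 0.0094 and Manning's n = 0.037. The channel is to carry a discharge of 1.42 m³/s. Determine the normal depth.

y_n = 1.33 m

Manning's equation rearranged: A R^(2/3) = nQ / (1·√S) = 0.037 × 1.42 / (√0.0094) = 0.5419.
At y = 1.18 m: A R^(2/3) = 0.47 — short.
At y = 1.6 m: A R^(2/3) = 0.6689 — over.
At y = 1.33 m: A R^(2/3) = 0.5406 — matches.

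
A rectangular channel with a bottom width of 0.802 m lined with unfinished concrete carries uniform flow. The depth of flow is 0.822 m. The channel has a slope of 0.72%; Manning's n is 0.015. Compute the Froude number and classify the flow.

Flow area A = b·y = 0.802 × 0.822 = 0.6592 m². Wetted perimeter P = b + 2y = 0.802 + 2×0.822 = 2.446 m.
Hydraulic radius R = A/P = 0.6592/2.446 = 0.2695 m.
V = (1/n) R^(2/3) √S = (1/0.015) × 0.2695^(2/3) × √0.0072 = 2.36 m/s. Hydraulic depth D_h = A/T = 0.6592/0.802 = 0.822 m.
Froude number Fr = V/√(g·D_h) = 2.36/√(9.81×0.822) = 0.831, which is less than 1, so the flow is subcritical.

subcritical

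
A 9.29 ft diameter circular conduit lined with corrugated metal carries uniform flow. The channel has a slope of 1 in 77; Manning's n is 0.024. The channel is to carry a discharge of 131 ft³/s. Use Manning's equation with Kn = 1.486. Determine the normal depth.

y_n = 2.48 ft

Manning's equation rearranged: A R^(2/3) = nQ / (1.486·√S) = 0.024 × 131 / (1.486 × √0.01299) = 18.57.
At y = 2.08 ft: A R^(2/3) = 13.07 — too small.
At y = 2.69 ft: A R^(2/3) = 21.73 — too large.
At y = 2.48 ft: A R^(2/3) = 18.54 — matches.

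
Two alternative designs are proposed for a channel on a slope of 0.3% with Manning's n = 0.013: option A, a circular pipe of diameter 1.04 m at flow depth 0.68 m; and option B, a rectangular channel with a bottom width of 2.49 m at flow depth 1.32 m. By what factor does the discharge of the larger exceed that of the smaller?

Channel A: For a circular section of diameter D = 1.04 m at depth y = 0.68 m, the central angle is θ = 2 arccos(1 − 2y/D) = 3.767 rad. Then A = (D²/8)(θ − sin θ) = 0.5885 m² and P = Dθ/2 = 1.959 m. Hydraulic radius R = A/P = 0.5885/1.959 = 0.3004 m. Q_A = (1/0.013)·0.5885·0.3004^(2/3)·√0.003 = 1.112 m³/s.
Channel B: Flow area A = b·y = 2.49 × 1.32 = 3.287 m². Wetted perimeter P = b + 2y = 2.49 + 2×1.32 = 5.13 m. Hydraulic radius R = A/P = 3.287/5.13 = 0.6407 m. Q_B = (1/0.013)·3.287·0.6407^(2/3)·√0.003 = 10.29 m³/s.
The larger discharge is 10.29 m³/s and the smaller is 1.112 m³/s; the ratio is 9.25.

9.25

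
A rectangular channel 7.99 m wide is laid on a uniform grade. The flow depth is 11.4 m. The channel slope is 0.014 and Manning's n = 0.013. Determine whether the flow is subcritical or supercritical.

Flow area A = b·y = 7.99 × 11.4 = 91.09 m². Wetted perimeter P = b + 2y = 7.99 + 2×11.4 = 30.79 m.
Hydraulic radius R = A/P = 91.09/30.79 = 2.958 m.
V = (1/n) R^(2/3) √S = (1/0.013) × 2.958^(2/3) × √0.014 = 18.76 m/s. Hydraulic depth D_h = A/T = 91.09/7.99 = 11.4 m.
Froude number Fr = V/√(g·D_h) = 18.76/√(9.81×11.4) = 1.77, which is greater than 1, so the flow is supercritical.

supercritical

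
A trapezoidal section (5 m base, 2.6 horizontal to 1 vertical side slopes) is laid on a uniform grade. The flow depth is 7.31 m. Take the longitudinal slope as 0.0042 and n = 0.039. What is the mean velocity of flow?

With bottom width b = 5 m and side slope z = 2.6: A = (b + zy)y = (5 + 2.6×7.31)×7.31 = 175.5 m²; P = b + 2y√(1+z²) = 5 + 2×7.31×2.786 = 45.73 m.
Hydraulic radius R = A/P = 175.5/45.73 = 3.838 m.
From Manning's equation, V = (1/n) R^(2/3) S^(1/2) = (1/0.039) × 3.838^(2/3) × 0.0042^(1/2) = 4.07 m/s.

V = 4.07 m/s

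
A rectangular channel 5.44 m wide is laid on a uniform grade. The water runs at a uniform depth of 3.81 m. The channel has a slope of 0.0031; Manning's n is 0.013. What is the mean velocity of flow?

V = 5.83 m/s

Flow area A = b·y = 5.44 × 3.81 = 20.73 m². Wetted perimeter P = b + 2y = 5.44 + 2×3.81 = 13.06 m.
Hydraulic radius R = A/P = 20.73/13.06 = 1.587 m.
From Manning's equation, V = (1/n) R^(2/3) S^(1/2) = (1/0.013) × 1.587^(2/3) × 0.0031^(1/2) = 5.83 m/s.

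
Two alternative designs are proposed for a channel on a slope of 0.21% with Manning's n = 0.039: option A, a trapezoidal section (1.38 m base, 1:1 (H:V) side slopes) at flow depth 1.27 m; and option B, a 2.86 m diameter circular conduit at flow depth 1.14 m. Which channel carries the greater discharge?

Channel A: With bottom width b = 1.38 m and side slope z = 1: A = (b + zy)y = (1.38 + 1×1.27)×1.27 = 3.365 m²; P = b + 2y√(1+z²) = 1.38 + 2×1.27×1.414 = 4.972 m. Hydraulic radius R = A/P = 3.365/4.972 = 0.6769 m. Q_A = (1/0.039)·3.365·0.6769^(2/3)·√0.0021 = 3.049 m³/s.
Channel B: For a circular section of diameter D = 2.86 m at depth y = 1.14 m, the central angle is θ = 2 arccos(1 − 2y/D) = 2.733 rad. Then A = (D²/8)(θ − sin θ) = 2.388 m² and P = Dθ/2 = 3.908 m. Hydraulic radius R = A/P = 2.388/3.908 = 0.6111 m. Q_B = (1/0.039)·2.388·0.6111^(2/3)·√0.0021 = 2.021 m³/s.
Q_A = 3.049 m³/s vs Q_B = 2.021 m³/s, so channel A carries more.

channel A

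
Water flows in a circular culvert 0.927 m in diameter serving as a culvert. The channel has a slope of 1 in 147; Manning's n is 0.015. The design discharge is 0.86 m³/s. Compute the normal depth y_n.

Manning's equation rearranged: A R^(2/3) = nQ / (1·√S) = 0.015 × 0.86 / (√0.006803) = 0.1564.
At y = 0.453 m: A R^(2/3) = 0.1224 — short.
At y = 0.66 m: A R^(2/3) = 0.2179 — over.
At y = 0.525 m: A R^(2/3) = 0.1563 — matches.

y_n = 0.525 m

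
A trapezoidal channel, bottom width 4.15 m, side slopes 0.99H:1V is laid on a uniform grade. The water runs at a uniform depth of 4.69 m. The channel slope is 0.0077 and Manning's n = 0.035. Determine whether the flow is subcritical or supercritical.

subcritical

With bottom width b = 4.15 m and side slope z = 0.99: A = (b + zy)y = (4.15 + 0.99×4.69)×4.69 = 41.24 m²; P = b + 2y√(1+z²) = 4.15 + 2×4.69×1.407 = 17.35 m.
Hydraulic radius R = A/P = 41.24/17.35 = 2.377 m.
V = (1/n) R^(2/3) √S = (1/0.035) × 2.377^(2/3) × √0.0077 = 4.465 m/s. Hydraulic depth D_h = A/T = 41.24/13.44 = 3.069 m.
Froude number Fr = V/√(g·D_h) = 4.465/√(9.81×3.069) = 0.814, which is less than 1, so the flow is subcritical.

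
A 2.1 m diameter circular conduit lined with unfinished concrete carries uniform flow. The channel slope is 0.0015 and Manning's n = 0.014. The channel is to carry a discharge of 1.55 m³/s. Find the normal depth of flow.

Manning's equation rearranged: A R^(2/3) = nQ / (1·√S) = 0.014 × 1.55 / (√0.0015) = 0.5603.
At y = 0.496 m: A R^(2/3) = 0.2758 — too small.
At y = 0.799 m: A R^(2/3) = 0.6928 — too large.
At y = 0.713 m: A R^(2/3) = 0.5596 — close enough.

y_n = 0.713 m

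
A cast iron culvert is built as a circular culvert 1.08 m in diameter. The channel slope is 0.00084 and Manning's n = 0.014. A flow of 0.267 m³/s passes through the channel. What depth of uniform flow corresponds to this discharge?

y_n = 0.432 m

Manning's equation rearranged: A R^(2/3) = nQ / (1·√S) = 0.014 × 0.267 / (√0.00084) = 0.129.
Trying y = 0.294 m: A R^(2/3) = 0.06201 — short.
Trying y = 0.504 m: A R^(2/3) = 0.1699 — over.
Trying y = 0.432 m: A R^(2/3) = 0.129 — close enough.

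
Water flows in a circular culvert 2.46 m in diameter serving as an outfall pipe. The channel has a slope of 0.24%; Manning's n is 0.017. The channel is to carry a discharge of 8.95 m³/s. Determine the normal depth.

y_n = 1.83 m

Manning's equation rearranged: A R^(2/3) = nQ / (1·√S) = 0.017 × 8.95 / (√0.0024) = 3.106.
Try y = 2.26 m: A R^(2/3) = 3.688 — over.
Try y = 1.83 m: A R^(2/3) = 3.105 — close enough.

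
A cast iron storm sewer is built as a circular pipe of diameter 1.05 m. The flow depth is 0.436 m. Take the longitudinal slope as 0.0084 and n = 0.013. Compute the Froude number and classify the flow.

supercritical

For a circular section of diameter D = 1.05 m at depth y = 0.436 m, the central angle is θ = 2 arccos(1 − 2y/D) = 2.801 rad. Then A = (D²/8)(θ − sin θ) = 0.34 m² and P = Dθ/2 = 1.47 m.
Hydraulic radius R = A/P = 0.34/1.47 = 0.2312 m.
V = (1/n) R^(2/3) √S = (1/0.013) × 0.2312^(2/3) × √0.0084 = 2.656 m/s. Hydraulic depth D_h = A/T = 0.34/1.035 = 0.3285 m.
Froude number Fr = V/√(g·D_h) = 2.656/√(9.81×0.3285) = 1.48, which is greater than 1, so the flow is supercritical.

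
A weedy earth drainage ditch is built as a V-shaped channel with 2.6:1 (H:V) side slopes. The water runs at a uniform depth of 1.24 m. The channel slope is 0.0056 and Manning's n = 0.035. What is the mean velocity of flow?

For a triangular section with side slope z = 2.6: A = zy² = 2.6×1.24² = 3.998 m²; P = 2y√(1+z²) = 2×1.24×2.786 = 6.908 m.
Hydraulic radius R = A/P = 3.998/6.908 = 0.5787 m.
From Manning's equation, V = (1/n) R^(2/3) S^(1/2) = (1/0.035) × 0.5787^(2/3) × 0.0056^(1/2) = 1.48 m/s.

V = 1.48 m/s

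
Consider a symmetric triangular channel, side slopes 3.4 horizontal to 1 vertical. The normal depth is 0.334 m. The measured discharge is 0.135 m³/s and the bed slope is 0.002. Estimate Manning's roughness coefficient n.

n = 0.0371

For a triangular section with side slope z = 3.4: A = zy² = 3.4×0.334² = 0.3793 m²; P = 2y√(1+z²) = 2×0.334×3.544 = 2.367 m.
Hydraulic radius R = A/P = 0.3793/2.367 = 0.1602 m.
Rearranging Manning's equation: n = (1/Q) A R^(2/3) S^(1/2) = (1/0.135) × 0.3793 × 0.1602^(2/3) × √0.002 = 0.0371.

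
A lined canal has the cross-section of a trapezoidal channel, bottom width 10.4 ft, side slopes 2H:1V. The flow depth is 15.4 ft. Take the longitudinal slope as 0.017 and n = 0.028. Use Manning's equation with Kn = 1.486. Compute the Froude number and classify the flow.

With bottom width b = 10.4 ft and side slope z = 2: A = (b + zy)y = (10.4 + 2×15.4)×15.4 = 634.5 ft²; P = b + 2y√(1+z²) = 10.4 + 2×15.4×2.236 = 79.27 ft.
Hydraulic radius R = A/P = 634.5/79.27 = 8.004 ft.
V = (1.486/n) R^(2/3) √S = (1.486/0.028) × 8.004^(2/3) × √0.017 = 27.69 ft/s. Hydraulic depth D_h = A/T = 634.5/72 = 8.812 ft.
Froude number Fr = V/√(g·D_h) = 27.69/√(32.2×8.812) = 1.64, which is greater than 1, so the flow is supercritical.

supercritical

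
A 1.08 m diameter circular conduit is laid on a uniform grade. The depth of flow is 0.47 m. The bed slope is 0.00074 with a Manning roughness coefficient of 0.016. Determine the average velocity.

V = 0.667 m/s

For a circular section of diameter D = 1.08 m at depth y = 0.47 m, the central angle is θ = 2 arccos(1 − 2y/D) = 2.882 rad. Then A = (D²/8)(θ − sin θ) = 0.3827 m² and P = Dθ/2 = 1.556 m.
Hydraulic radius R = A/P = 0.3827/1.556 = 0.2459 m.
From Manning's equation, V = (1/n) R^(2/3) S^(1/2) = (1/0.016) × 0.2459^(2/3) × 0.00074^(1/2) = 0.667 m/s.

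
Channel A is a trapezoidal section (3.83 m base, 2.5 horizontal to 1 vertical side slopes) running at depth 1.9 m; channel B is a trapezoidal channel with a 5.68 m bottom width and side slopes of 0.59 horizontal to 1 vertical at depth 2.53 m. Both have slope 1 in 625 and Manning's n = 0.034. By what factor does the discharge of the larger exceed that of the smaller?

1.36

Channel A: With bottom width b = 3.83 m and side slope z = 2.5: A = (b + zy)y = (3.83 + 2.5×1.9)×1.9 = 16.3 m²; P = b + 2y√(1+z²) = 3.83 + 2×1.9×2.693 = 14.06 m. Hydraulic radius R = A/P = 16.3/14.06 = 1.159 m. Q_A = (1/0.034)·16.3·1.159^(2/3)·√0.0016 = 21.17 m³/s.
Channel B: With bottom width b = 5.68 m and side slope z = 0.59: A = (b + zy)y = (5.68 + 0.59×2.53)×2.53 = 18.15 m²; P = b + 2y√(1+z²) = 5.68 + 2×2.53×1.161 = 11.56 m. Hydraulic radius R = A/P = 18.15/11.56 = 1.57 m. Q_B = (1/0.034)·18.15·1.57^(2/3)·√0.0016 = 28.85 m³/s.
The larger discharge is 28.85 m³/s and the smaller is 21.17 m³/s; the ratio is 1.36.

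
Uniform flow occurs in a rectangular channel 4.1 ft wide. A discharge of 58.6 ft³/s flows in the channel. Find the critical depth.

y_c = 1.85 ft

For a rectangular channel, critical depth y_c = (q²/g)^(1/3) where q = Q/b = 58.6/4.1 = 14.29 ft²/s.
So y_c = (14.29²/32.2)^(1/3) = 1.85 ft.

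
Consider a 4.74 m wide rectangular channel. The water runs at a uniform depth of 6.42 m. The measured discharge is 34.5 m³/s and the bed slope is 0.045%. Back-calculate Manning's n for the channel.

n = 0.027

Flow area A = b·y = 4.74 × 6.42 = 30.43 m². Wetted perimeter P = b + 2y = 4.74 + 2×6.42 = 17.58 m.
Hydraulic radius R = A/P = 30.43/17.58 = 1.731 m.
Rearranging Manning's equation: n = (1/Q) A R^(2/3) S^(1/2) = (1/34.5) × 30.43 × 1.731^(2/3) × √0.00045 = 0.027.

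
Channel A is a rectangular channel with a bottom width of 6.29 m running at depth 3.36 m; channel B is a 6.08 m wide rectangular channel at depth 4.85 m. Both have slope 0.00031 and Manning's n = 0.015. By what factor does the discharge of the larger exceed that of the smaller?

Channel A: Flow area A = b·y = 6.29 × 3.36 = 21.13 m². Wetted perimeter P = b + 2y = 6.29 + 2×3.36 = 13.01 m. Hydraulic radius R = A/P = 21.13/13.01 = 1.624 m. Q_A = (1/0.015)·21.13·1.624^(2/3)·√0.00031 = 34.28 m³/s.
Channel B: Flow area A = b·y = 6.08 × 4.85 = 29.49 m². Wetted perimeter P = b + 2y = 6.08 + 2×4.85 = 15.78 m. Hydraulic radius R = A/P = 29.49/15.78 = 1.869 m. Q_B = (1/0.015)·29.49·1.869^(2/3)·√0.00031 = 52.51 m³/s.
The larger discharge is 52.51 m³/s and the smaller is 34.28 m³/s; the ratio is 1.53.

1.53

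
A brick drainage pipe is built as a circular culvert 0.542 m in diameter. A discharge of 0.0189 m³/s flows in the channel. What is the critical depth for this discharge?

At critical depth, Q² T / (g A³) = 1, i.e. A³/T = Q²/g = 0.0189²/9.81 = 0.00003641.
Trying y = 0.0725 m: A³/T = 0.00001681 — short.
Trying y = 0.104 m: A³/T = 0.00006950 — over.
Trying y = 0.0882 m: A³/T = 0.00003639 — matches.

y_c = 0.0882 m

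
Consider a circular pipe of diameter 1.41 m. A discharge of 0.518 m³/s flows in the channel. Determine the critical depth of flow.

y_c = 0.367 m

At critical depth, Q² T / (g A³) = 1, i.e. A³/T = Q²/g = 0.518²/9.81 = 0.02735.
Trying y = 0.274 m: A³/T = 0.008702 — short.
Trying y = 0.367 m: A³/T = 0.02726 — ≈ 0.02735.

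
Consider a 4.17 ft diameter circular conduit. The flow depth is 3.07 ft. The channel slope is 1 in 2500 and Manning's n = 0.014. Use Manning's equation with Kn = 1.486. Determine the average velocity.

For a circular section of diameter D = 4.17 ft at depth y = 3.07 ft, the central angle is θ = 2 arccos(1 − 2y/D) = 4.126 rad. Then A = (D²/8)(θ − sin θ) = 10.78 ft² and P = Dθ/2 = 8.602 ft.
Hydraulic radius R = A/P = 10.78/8.602 = 1.253 ft.
From Manning's equation, V = (1.486/n) R^(2/3) S^(1/2) = (1.486/0.014) × 1.253^(2/3) × 0.0004^(1/2) = 2.47 ft/s.

V = 2.47 ft/s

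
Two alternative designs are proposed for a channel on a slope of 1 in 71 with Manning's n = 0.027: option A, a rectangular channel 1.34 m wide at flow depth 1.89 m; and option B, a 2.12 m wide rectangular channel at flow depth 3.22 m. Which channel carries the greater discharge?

channel B

Channel A: Flow area A = b·y = 1.34 × 1.89 = 2.533 m². Wetted perimeter P = b + 2y = 1.34 + 2×1.89 = 5.12 m. Hydraulic radius R = A/P = 2.533/5.12 = 0.4946 m. Q_A = (1/0.027)·2.533·0.4946^(2/3)·√0.01408 = 6.963 m³/s.
Channel B: Flow area A = b·y = 2.12 × 3.22 = 6.826 m². Wetted perimeter P = b + 2y = 2.12 + 2×3.22 = 8.56 m. Hydraulic radius R = A/P = 6.826/8.56 = 0.7975 m. Q_B = (1/0.027)·6.826·0.7975^(2/3)·√0.01408 = 25.8 m³/s.
Q_A = 6.963 m³/s vs Q_B = 25.8 m³/s, so channel B carries more.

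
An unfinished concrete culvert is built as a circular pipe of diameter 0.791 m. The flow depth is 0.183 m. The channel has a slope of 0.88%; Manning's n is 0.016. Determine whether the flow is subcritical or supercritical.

supercritical

For a circular section of diameter D = 0.791 m at depth y = 0.183 m, the central angle is θ = 2 arccos(1 − 2y/D) = 2.007 rad. Then A = (D²/8)(θ − sin θ) = 0.0861 m² and P = Dθ/2 = 0.7938 m.
Hydraulic radius R = A/P = 0.0861/0.7938 = 0.1085 m.
V = (1/n) R^(2/3) √S = (1/0.016) × 0.1085^(2/3) × √0.0088 = 1.333 m/s. Hydraulic depth D_h = A/T = 0.0861/0.6671 = 0.1291 m.
Froude number Fr = V/√(g·D_h) = 1.333/√(9.81×0.1291) = 1.19, which is greater than 1, so the flow is supercritical.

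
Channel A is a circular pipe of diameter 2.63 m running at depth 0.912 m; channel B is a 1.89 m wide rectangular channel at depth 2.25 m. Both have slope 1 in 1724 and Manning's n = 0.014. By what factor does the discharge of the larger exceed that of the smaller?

Channel A: For a circular section of diameter D = 2.63 m at depth y = 0.912 m, the central angle is θ = 2 arccos(1 − 2y/D) = 2.519 rad. Then A = (D²/8)(θ − sin θ) = 1.673 m² and P = Dθ/2 = 3.312 m. Hydraulic radius R = A/P = 1.673/3.312 = 0.5052 m. Q_A = (1/0.014)·1.673·0.5052^(2/3)·√0.00058 = 1.826 m³/s.
Channel B: Flow area A = b·y = 1.89 × 2.25 = 4.252 m². Wetted perimeter P = b + 2y = 1.89 + 2×2.25 = 6.39 m. Hydraulic radius R = A/P = 4.252/6.39 = 0.6655 m. Q_B = (1/0.014)·4.252·0.6655^(2/3)·√0.00058 = 5.576 m³/s.
The larger discharge is 5.576 m³/s and the smaller is 1.826 m³/s; the ratio is 3.05.

3.05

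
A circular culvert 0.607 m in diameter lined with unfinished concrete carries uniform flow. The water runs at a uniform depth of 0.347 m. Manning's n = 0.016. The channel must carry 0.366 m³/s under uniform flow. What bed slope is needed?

For a circular section of diameter D = 0.607 m at depth y = 0.347 m, the central angle is θ = 2 arccos(1 − 2y/D) = 3.429 rad. Then A = (D²/8)(θ − sin θ) = 0.171 m² and P = Dθ/2 = 1.041 m.
Hydraulic radius R = A/P = 0.171/1.041 = 0.1643 m.
From Manning's equation, S = [nQ / (1 A R^(2/3))]² = [0.016 × 0.366 / (1 × 0.171 × 0.1643^(2/3))]² = 0.013.

S = 0.013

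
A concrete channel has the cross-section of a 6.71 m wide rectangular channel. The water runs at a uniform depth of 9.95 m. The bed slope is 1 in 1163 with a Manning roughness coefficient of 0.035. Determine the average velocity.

V = 1.55 m/s

Flow area A = b·y = 6.71 × 9.95 = 66.76 m². Wetted perimeter P = b + 2y = 6.71 + 2×9.95 = 26.61 m.
Hydraulic radius R = A/P = 66.76/26.61 = 2.509 m.
From Manning's equation, V = (1/n) R^(2/3) S^(1/2) = (1/0.035) × 2.509^(2/3) × 0.0008598^(1/2) = 1.55 m/s.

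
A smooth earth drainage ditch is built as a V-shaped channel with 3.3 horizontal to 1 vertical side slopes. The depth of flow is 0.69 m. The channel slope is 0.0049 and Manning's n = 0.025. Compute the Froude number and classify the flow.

subcritical

For a triangular section with side slope z = 3.3: A = zy² = 3.3×0.69² = 1.571 m²; P = 2y√(1+z²) = 2×0.69×3.448 = 4.758 m.
Hydraulic radius R = A/P = 1.571/4.758 = 0.3302 m.
V = (1/n) R^(2/3) √S = (1/0.025) × 0.3302^(2/3) × √0.0049 = 1.338 m/s. Hydraulic depth D_h = A/T = 1.571/4.554 = 0.345 m.
Froude number Fr = V/√(g·D_h) = 1.338/√(9.81×0.345) = 0.727, which is less than 1, so the flow is subcritical.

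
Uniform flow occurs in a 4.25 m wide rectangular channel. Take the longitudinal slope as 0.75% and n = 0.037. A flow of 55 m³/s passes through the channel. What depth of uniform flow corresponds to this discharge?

y_n = 4.36 m

Manning's equation rearranged: A R^(2/3) = nQ / (1·√S) = 0.037 × 55 / (√0.0075) = 23.5.
Try y = 5.42 m: A R^(2/3) = 30.54 — too large.
Try y = 3.64 m: A R^(2/3) = 18.82 — too small.
Try y = 4.36 m: A R^(2/3) = 23.51 — close enough.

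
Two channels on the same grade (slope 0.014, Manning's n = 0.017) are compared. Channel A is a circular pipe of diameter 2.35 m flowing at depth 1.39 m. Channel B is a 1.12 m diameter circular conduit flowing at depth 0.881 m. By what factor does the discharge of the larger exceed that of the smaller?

Channel A: For a circular section of diameter D = 2.35 m at depth y = 1.39 m, the central angle is θ = 2 arccos(1 − 2y/D) = 3.51 rad. Then A = (D²/8)(θ − sin θ) = 2.671 m² and P = Dθ/2 = 4.124 m. Hydraulic radius R = A/P = 2.671/4.124 = 0.6477 m. Q_A = (1/0.017)·2.671·0.6477^(2/3)·√0.014 = 13.92 m³/s.
Channel B: For a circular section of diameter D = 1.12 m at depth y = 0.881 m, the central angle is θ = 2 arccos(1 − 2y/D) = 4.362 rad. Then A = (D²/8)(θ − sin θ) = 0.8313 m² and P = Dθ/2 = 2.443 m. Hydraulic radius R = A/P = 0.8313/2.443 = 0.3403 m. Q_B = (1/0.017)·0.8313·0.3403^(2/3)·√0.014 = 2.82 m³/s.
The larger discharge is 13.92 m³/s and the smaller is 2.82 m³/s; the ratio is 4.93.

4.93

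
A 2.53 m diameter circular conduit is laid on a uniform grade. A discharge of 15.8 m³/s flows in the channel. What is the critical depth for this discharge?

y_c = 1.82 m

At critical depth, Q² T / (g A³) = 1, i.e. A³/T = Q²/g = 15.8²/9.81 = 25.45.
Try y = 1.44 m: A³/T = 10.3 — too small.
Try y = 2.24 m: A³/T = 64.72 — too large.
Try y = 1.82 m: A³/T = 25.52 — close enough.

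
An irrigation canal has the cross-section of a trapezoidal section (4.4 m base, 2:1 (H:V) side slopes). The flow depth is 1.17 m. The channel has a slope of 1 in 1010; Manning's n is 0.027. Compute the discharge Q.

Q = 8.04 m³/s

With bottom width b = 4.4 m and side slope z = 2: A = (b + zy)y = (4.4 + 2×1.17)×1.17 = 7.886 m²; P = b + 2y√(1+z²) = 4.4 + 2×1.17×2.236 = 9.632 m.
Hydraulic radius R = A/P = 7.886/9.632 = 0.8187 m.
Manning's equation: Q = (1/n) A R^(2/3) S^(1/2) = (1/0.027) × 7.886 × 0.8187^(2/3) × 0.0009901^(1/2) = 8.04 m³/s.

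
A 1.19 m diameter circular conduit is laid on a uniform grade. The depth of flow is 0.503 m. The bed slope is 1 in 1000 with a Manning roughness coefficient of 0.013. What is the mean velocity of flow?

V = 1 m/s

For a circular section of diameter D = 1.19 m at depth y = 0.503 m, the central angle is θ = 2 arccos(1 − 2y/D) = 2.831 rad. Then A = (D²/8)(θ − sin θ) = 0.4471 m² and P = Dθ/2 = 1.685 m.
Hydraulic radius R = A/P = 0.4471/1.685 = 0.2654 m.
From Manning's equation, V = (1/n) R^(2/3) S^(1/2) = (1/0.013) × 0.2654^(2/3) × 0.001^(1/2) = 1 m/s.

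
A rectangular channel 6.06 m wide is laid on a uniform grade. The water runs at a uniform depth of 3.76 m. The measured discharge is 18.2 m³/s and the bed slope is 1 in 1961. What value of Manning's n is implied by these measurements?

n = 0.0399

Flow area A = b·y = 6.06 × 3.76 = 22.79 m². Wetted perimeter P = b + 2y = 6.06 + 2×3.76 = 13.58 m.
Hydraulic radius R = A/P = 22.79/13.58 = 1.678 m.
Rearranging Manning's equation: n = (1/Q) A R^(2/3) S^(1/2) = (1/18.2) × 22.79 × 1.678^(2/3) × √0.0005099 = 0.0399.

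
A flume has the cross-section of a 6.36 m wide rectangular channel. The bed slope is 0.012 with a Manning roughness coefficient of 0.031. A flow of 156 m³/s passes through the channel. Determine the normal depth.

Manning's equation rearranged: A R^(2/3) = nQ / (1·√S) = 0.031 × 156 / (√0.012) = 44.15.
At y = 5.27 m: A R^(2/3) = 52.91 — high.
At y = 4.05 m: A R^(2/3) = 37.85 — low.
At y = 4.57 m: A R^(2/3) = 44.2 — matches.

y_n = 4.57 m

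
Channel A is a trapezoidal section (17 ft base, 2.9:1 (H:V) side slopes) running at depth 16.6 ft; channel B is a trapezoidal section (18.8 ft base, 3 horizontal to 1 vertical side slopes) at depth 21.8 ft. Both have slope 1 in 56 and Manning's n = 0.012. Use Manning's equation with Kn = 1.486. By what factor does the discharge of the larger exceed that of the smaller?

2.01

Channel A: With bottom width b = 17 ft and side slope z = 2.9: A = (b + zy)y = (17 + 2.9×16.6)×16.6 = 1081 ft²; P = b + 2y√(1+z²) = 17 + 2×16.6×3.068 = 118.8 ft. Hydraulic radius R = A/P = 1081/118.8 = 9.099 ft. Q_A = (1.486/0.012)·1081·9.099^(2/3)·√0.01786 = 77990 ft³/s.
Channel B: With bottom width b = 18.8 ft and side slope z = 3: A = (b + zy)y = (18.8 + 3×21.8)×21.8 = 1836 ft²; P = b + 2y√(1+z²) = 18.8 + 2×21.8×3.162 = 156.7 ft. Hydraulic radius R = A/P = 1836/156.7 = 11.72 ft. Q_B = (1.486/0.012)·1836·11.72^(2/3)·√0.01786 = 156700 ft³/s.
The larger discharge is 156700 ft³/s and the smaller is 77990 ft³/s; the ratio is 2.01.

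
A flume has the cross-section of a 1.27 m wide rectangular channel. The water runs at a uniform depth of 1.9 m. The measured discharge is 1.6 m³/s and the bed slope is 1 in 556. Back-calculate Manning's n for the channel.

n = 0.039

Flow area A = b·y = 1.27 × 1.9 = 2.413 m². Wetted perimeter P = b + 2y = 1.27 + 2×1.9 = 5.07 m.
Hydraulic radius R = A/P = 2.413/5.07 = 0.4759 m.
Rearranging Manning's equation: n = (1/Q) A R^(2/3) S^(1/2) = (1/1.6) × 2.413 × 0.4759^(2/3) × √0.001799 = 0.039.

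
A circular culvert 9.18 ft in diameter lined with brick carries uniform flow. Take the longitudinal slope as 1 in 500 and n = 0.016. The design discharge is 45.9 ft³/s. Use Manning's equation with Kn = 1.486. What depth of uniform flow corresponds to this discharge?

y_n = 1.92 ft

Manning's equation rearranged: A R^(2/3) = nQ / (1.486·√S) = 0.016 × 45.9 / (1.486 × √0.002) = 11.05.
Try y = 2.17 ft: A R^(2/3) = 14.11 — high.
Try y = 1.54 ft: A R^(2/3) = 7.047 — low.
Try y = 1.92 ft: A R^(2/3) = 11.04 — matches.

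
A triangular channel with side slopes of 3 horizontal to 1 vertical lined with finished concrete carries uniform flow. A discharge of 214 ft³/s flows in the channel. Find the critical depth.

y_c = 3.16 ft

At critical depth, Q² T / (g A³) = 1, i.e. A³/T = Q²/g = 214²/32.2 = 1422.
Trying y = 2.4 ft: A³/T = 358.3 — short.
Trying y = 3.72 ft: A³/T = 3206 — over.
Trying y = 3.16 ft: A³/T = 1418 — matches.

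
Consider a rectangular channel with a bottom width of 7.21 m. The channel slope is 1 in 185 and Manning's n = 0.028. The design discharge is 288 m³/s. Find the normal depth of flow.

Manning's equation rearranged: A R^(2/3) = nQ / (1·√S) = 0.028 × 288 / (√0.005405) = 109.7.
Try y = 6.7 m: A R^(2/3) = 85.24 — low.
Try y = 10.5 m: A R^(2/3) = 146.2 — high.
Try y = 8.24 m: A R^(2/3) = 109.7 — ≈ 109.7.

y_n = 8.24 m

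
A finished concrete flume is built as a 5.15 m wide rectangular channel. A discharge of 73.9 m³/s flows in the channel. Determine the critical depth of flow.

For a rectangular channel, critical depth y_c = (q²/g)^(1/3) where q = Q/b = 73.9/5.15 = 14.35 m²/s.
So y_c = (14.35²/9.81)^(1/3) = 2.76 m.

y_c = 2.76 m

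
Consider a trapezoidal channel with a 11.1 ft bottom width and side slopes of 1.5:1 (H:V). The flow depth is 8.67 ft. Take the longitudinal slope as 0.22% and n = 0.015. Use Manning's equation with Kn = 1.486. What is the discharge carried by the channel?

Q = 2810 ft³/s

With bottom width b = 11.1 ft and side slope z = 1.5: A = (b + zy)y = (11.1 + 1.5×8.67)×8.67 = 209 ft²; P = b + 2y√(1+z²) = 11.1 + 2×8.67×1.803 = 42.36 ft.
Hydraulic radius R = A/P = 209/42.36 = 4.934 ft.
Manning's equation: Q = (1.486/n) A R^(2/3) S^(1/2) = (1.486/0.015) × 209 × 4.934^(2/3) × 0.0022^(1/2) = 2810 ft³/s.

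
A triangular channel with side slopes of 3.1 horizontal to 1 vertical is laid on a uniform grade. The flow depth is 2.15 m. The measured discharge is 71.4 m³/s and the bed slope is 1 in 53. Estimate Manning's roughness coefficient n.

For a triangular section with side slope z = 3.1: A = zy² = 3.1×2.15² = 14.33 m²; P = 2y√(1+z²) = 2×2.15×3.257 = 14.01 m.
Hydraulic radius R = A/P = 14.33/14.01 = 1.023 m.
Rearranging Manning's equation: n = (1/Q) A R^(2/3) S^(1/2) = (1/71.4) × 14.33 × 1.023^(2/3) × √0.01887 = 0.028.

n = 0.028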